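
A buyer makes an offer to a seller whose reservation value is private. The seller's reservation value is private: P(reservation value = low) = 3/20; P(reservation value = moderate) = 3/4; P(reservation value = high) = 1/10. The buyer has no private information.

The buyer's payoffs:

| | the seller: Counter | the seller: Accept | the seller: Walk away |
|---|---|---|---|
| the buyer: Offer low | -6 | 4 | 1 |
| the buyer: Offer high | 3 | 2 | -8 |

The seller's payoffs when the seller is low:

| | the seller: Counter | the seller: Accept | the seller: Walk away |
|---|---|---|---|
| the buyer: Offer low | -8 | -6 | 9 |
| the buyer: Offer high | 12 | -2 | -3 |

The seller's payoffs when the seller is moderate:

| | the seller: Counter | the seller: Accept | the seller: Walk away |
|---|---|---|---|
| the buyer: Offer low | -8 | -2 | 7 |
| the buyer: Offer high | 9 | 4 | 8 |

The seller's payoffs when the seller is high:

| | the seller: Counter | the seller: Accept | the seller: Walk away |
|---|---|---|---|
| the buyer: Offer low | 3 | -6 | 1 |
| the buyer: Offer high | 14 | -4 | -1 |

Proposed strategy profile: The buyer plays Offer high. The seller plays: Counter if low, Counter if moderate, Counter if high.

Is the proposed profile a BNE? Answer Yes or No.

The buyer plays Offer high: E[Offer high] = 3/20·(3) + 3/4·(3) + 1/10·(3) = 3; E[Offer low] = -6. Best-responding. ✓
The seller (reservation value low), facing Offer high: Counter gives 12, Accept gives -2, Walk away gives -3. Proposed Counter is best. ✓
The seller (reservation value moderate), facing Offer high: Counter gives 9, Accept gives 4, Walk away gives 8. Proposed Counter is best. ✓
The seller (reservation value high), facing Offer high: Counter gives 14, Accept gives -4, Walk away gives -1. Proposed Counter is best. ✓

Yes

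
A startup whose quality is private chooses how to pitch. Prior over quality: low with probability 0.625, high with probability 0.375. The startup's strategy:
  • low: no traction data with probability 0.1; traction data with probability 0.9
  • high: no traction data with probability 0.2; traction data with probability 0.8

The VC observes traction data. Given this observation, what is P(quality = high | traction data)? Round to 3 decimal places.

P(traction data) = 0.625·0.9 + 0.375·0.8 = 0.8625
P(high | traction data) = (0.375·0.8) / 0.8625 = 0.3 / 0.8625 = 0.347826

0.348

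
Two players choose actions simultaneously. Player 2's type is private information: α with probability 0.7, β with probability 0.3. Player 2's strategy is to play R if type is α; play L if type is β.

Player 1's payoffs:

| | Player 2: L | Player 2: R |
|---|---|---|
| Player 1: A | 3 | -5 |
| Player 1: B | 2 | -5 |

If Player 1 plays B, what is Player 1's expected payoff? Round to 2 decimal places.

E[B] = 0.7·(-5) + 0.3·2 = (-3.5) + 0.6 = -2.9

-2.90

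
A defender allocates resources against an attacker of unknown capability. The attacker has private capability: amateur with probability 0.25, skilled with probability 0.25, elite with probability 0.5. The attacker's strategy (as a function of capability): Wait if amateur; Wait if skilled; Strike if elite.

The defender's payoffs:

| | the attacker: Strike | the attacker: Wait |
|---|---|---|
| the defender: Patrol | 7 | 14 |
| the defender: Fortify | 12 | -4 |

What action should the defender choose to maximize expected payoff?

Patrol

E[Patrol] = 0.25·(14) + 0.25·(14) + 0.5·(7) = 10.5
E[Fortify] = 0.25·(-4) + 0.25·(-4) + 0.5·(12) = 4
Best response: Patrol (10.5 is the largest).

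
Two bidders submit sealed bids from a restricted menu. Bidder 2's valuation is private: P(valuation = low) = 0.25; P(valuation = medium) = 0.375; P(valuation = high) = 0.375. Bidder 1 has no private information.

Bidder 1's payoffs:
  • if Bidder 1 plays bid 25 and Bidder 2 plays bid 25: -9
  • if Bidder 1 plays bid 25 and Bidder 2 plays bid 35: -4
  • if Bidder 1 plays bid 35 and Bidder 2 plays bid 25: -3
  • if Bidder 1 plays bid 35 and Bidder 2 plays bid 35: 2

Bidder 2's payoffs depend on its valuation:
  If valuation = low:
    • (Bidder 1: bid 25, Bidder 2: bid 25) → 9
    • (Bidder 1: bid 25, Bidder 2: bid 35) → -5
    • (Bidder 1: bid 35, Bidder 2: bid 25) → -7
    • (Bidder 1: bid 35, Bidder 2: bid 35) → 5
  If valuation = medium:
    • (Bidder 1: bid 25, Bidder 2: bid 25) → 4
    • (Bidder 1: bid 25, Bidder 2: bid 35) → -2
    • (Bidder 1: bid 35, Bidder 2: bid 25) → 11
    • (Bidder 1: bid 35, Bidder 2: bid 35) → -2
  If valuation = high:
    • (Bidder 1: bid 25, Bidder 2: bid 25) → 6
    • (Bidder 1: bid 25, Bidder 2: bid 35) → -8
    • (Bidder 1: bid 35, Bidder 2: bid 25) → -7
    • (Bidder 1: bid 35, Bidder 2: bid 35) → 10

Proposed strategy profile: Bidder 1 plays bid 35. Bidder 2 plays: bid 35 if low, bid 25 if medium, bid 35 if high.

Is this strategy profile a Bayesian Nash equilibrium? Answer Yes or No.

A profile is a BNE iff every type of every player is best-responding given beliefs about the other side.
Bidder 1 plays bid 35: E[bid 35] = 0.25·(2) + 0.375·(-3) + 0.375·(2) = 0.125; E[bid 25] = -5.875. Best-responding. ✓
Bidder 2 (valuation low), facing bid 35: bid 25 gives -7, bid 35 gives 5. Proposed bid 35 is best. ✓
Bidder 2 (valuation medium), facing bid 35: bid 25 gives 11, bid 35 gives -2. Proposed bid 25 is best. ✓
Bidder 2 (valuation high), facing bid 35: bid 25 gives -7, bid 35 gives 10. Proposed bid 35 is best. ✓

Yes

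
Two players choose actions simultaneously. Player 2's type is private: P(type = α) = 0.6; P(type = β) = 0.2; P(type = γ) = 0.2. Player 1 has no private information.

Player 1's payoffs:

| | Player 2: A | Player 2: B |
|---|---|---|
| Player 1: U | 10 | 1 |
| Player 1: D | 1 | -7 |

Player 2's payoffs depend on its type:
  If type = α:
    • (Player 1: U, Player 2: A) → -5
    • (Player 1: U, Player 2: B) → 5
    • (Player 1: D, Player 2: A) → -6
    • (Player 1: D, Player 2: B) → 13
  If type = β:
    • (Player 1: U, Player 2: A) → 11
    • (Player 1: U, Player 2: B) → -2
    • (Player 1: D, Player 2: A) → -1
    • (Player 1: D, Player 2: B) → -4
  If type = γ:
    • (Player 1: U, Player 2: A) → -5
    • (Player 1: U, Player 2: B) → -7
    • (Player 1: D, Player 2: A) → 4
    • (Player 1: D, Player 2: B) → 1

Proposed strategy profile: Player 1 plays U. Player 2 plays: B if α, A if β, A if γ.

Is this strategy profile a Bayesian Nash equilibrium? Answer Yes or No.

A profile is a BNE iff every type of every player is best-responding given beliefs about the other side.
Player 1 plays U: E[U] = 0.6·(1) + 0.2·(10) + 0.2·(10) = 4.6; E[D] = -3.8. Best-responding. ✓
Player 2 (type α), facing U: A gives -5, B gives 5. Proposed B is best. ✓
Player 2 (type β), facing U: A gives 11, B gives -2. Proposed A is best. ✓
Player 2 (type γ), facing U: A gives -5, B gives -7. Proposed A is best. ✓

Yes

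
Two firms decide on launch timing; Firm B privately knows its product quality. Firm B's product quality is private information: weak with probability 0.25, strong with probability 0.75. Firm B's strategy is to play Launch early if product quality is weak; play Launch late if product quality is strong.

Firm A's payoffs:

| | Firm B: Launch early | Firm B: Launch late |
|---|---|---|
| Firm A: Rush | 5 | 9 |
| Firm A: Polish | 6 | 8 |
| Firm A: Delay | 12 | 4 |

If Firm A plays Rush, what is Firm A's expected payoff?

8

E[Rush] = 0.25·5 + 0.75·9 = 1.25 + 6.75 = 8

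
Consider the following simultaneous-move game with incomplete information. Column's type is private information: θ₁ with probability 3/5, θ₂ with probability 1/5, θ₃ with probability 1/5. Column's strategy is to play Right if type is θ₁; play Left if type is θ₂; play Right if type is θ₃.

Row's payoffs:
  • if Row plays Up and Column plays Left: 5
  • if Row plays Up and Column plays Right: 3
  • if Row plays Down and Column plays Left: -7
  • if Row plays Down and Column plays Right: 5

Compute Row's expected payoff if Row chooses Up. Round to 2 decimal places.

Take the expectation over Column's type, weighting each type's action by its prior probability.
E[Up] = 3/5·3 + 1/5·5 + 1/5·3 = 9/5 + 1 + 3/5 = 17/5

3.40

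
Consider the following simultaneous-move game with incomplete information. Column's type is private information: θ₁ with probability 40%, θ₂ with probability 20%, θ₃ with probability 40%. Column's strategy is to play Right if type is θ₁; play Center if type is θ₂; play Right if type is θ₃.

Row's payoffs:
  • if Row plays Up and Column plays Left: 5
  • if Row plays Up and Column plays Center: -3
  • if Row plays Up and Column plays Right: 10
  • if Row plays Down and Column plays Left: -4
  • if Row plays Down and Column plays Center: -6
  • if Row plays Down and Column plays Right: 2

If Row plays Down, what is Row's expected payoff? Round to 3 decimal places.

E[Down] = 0.4·2 + 0.2·(-6) + 0.4·2 = 0.8 + (-1.2) + 0.8 = 0.4

0.400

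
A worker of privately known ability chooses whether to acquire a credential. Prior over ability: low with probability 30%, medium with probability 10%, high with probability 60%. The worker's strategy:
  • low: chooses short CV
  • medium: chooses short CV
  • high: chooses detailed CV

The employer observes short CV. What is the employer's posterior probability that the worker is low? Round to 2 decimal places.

0.75

P(short CV) = 0.3·1 + 0.1·1 + 0.6·0 = 0.4
P(low | short CV) = (0.3·1) / 0.4 = 0.3 / 0.4 = 0.75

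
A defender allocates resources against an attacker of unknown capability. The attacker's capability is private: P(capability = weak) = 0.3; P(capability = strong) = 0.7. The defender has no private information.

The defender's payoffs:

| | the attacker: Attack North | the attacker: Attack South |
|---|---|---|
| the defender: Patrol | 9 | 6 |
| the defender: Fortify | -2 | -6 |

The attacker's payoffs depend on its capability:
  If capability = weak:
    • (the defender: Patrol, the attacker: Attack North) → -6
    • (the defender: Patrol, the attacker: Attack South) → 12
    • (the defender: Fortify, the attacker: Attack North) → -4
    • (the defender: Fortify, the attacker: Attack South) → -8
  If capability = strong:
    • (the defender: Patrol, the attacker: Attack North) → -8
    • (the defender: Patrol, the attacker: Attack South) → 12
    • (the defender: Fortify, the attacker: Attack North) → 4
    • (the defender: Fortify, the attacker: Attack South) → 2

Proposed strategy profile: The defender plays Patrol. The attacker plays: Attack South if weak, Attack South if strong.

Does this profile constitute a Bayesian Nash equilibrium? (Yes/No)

A profile is a BNE iff every type of every player is best-responding given beliefs about the other side.
The defender plays Patrol: E[Patrol] = 0.3·(6) + 0.7·(6) = 6; E[Fortify] = -6. Best-responding. ✓
The attacker (capability weak), facing Patrol: Attack North gives -6, Attack South gives 12. Proposed Attack South is best. ✓
The attacker (capability strong), facing Patrol: Attack North gives -8, Attack South gives 12. Proposed Attack South is best. ✓

Yes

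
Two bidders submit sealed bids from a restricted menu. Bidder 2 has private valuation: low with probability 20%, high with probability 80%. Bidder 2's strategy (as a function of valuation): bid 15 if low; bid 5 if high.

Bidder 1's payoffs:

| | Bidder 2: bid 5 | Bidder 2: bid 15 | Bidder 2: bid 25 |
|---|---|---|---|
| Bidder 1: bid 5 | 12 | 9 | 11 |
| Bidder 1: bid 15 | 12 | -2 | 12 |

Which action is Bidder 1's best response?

E[bid 5] = 0.2·(9) + 0.8·(12) = 11.4
E[bid 15] = 0.2·(-2) + 0.8·(12) = 9.2
Best response: bid 5 (11.4 is the largest).

bid 5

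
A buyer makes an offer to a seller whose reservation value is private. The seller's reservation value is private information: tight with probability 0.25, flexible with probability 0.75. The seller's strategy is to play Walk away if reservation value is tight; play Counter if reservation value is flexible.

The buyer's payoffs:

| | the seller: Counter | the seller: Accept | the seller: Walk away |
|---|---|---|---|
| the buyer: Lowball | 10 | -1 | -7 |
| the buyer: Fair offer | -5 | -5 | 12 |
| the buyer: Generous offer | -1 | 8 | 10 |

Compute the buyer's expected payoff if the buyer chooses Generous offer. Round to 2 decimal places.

E[Generous offer] = 0.25·10 + 0.75·(-1) = 2.5 + (-0.75) = 1.75

1.75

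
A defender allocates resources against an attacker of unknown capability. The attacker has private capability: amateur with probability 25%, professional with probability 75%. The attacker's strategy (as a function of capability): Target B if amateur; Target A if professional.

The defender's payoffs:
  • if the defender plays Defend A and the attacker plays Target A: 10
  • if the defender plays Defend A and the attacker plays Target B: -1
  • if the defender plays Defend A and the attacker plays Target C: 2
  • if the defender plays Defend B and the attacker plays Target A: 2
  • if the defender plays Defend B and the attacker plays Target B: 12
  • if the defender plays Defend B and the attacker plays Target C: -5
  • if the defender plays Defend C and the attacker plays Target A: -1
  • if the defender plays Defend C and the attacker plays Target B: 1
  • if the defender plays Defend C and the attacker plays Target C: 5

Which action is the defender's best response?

E[Defend A] = 0.25·(-1) + 0.75·(10) = 7.25
E[Defend B] = 0.25·(12) + 0.75·(2) = 4.5
E[Defend C] = 0.25·(1) + 0.75·(-1) = -0.5
Best response: Defend A (7.25 is the largest).

Defend A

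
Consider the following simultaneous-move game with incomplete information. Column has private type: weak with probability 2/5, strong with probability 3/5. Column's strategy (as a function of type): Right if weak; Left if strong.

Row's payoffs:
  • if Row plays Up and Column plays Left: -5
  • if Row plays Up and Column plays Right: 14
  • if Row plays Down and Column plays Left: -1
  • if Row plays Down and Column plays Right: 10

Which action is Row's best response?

E[Up] = 2/5·(14) + 3/5·(-5) = 13/5
E[Down] = 2/5·(10) + 3/5·(-1) = 17/5
Best response: Down (17/5 is the largest).

Down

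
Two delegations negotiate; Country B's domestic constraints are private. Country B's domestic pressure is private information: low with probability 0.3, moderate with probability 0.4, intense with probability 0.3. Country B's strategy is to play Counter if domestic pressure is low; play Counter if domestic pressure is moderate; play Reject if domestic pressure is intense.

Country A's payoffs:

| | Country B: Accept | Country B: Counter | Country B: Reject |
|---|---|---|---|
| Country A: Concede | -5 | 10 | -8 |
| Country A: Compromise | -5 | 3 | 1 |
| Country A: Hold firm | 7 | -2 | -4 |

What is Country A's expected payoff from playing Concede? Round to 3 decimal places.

E[Concede] = 0.3·10 + 0.4·10 + 0.3·(-8) = 3 + 4 + (-2.4) = 4.6

4.600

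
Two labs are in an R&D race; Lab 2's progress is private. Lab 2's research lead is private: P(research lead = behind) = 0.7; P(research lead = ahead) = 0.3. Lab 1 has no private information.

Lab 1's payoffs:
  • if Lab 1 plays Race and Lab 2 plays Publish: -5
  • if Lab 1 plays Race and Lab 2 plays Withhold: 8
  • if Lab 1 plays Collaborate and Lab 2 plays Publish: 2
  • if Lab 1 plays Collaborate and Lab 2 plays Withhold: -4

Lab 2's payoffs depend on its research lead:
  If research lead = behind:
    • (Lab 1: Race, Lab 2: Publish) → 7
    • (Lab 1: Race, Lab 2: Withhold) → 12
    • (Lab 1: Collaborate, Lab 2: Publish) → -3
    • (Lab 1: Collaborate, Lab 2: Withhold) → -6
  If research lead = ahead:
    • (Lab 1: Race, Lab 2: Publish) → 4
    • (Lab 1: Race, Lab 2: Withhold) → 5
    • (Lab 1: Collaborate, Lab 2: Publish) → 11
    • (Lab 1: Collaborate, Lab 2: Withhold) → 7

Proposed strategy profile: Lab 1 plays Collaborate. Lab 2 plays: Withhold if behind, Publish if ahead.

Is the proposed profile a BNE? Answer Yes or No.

Lab 1 plays Collaborate: E[Collaborate] = 0.7·(-4) + 0.3·(2) = -2.2; E[Race] = 4.1. Not best-responding. ✗
Lab 2 (research lead behind), facing Collaborate: Publish gives -3, Withhold gives -6. Proposed Withhold is not best — profitable deviation exists. ✗
Lab 2 (research lead ahead), facing Collaborate: Publish gives 11, Withhold gives 7. Proposed Publish is best. ✓

No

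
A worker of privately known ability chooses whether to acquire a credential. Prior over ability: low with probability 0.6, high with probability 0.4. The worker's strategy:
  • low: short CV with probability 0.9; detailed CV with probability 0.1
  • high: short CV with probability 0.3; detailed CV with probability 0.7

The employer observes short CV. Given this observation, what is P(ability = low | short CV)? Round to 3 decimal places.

0.818

P(short CV) = 0.6·0.9 + 0.4·0.3 = 0.66
P(low | short CV) = (0.6·0.9) / 0.66 = 0.54 / 0.66 = 0.818182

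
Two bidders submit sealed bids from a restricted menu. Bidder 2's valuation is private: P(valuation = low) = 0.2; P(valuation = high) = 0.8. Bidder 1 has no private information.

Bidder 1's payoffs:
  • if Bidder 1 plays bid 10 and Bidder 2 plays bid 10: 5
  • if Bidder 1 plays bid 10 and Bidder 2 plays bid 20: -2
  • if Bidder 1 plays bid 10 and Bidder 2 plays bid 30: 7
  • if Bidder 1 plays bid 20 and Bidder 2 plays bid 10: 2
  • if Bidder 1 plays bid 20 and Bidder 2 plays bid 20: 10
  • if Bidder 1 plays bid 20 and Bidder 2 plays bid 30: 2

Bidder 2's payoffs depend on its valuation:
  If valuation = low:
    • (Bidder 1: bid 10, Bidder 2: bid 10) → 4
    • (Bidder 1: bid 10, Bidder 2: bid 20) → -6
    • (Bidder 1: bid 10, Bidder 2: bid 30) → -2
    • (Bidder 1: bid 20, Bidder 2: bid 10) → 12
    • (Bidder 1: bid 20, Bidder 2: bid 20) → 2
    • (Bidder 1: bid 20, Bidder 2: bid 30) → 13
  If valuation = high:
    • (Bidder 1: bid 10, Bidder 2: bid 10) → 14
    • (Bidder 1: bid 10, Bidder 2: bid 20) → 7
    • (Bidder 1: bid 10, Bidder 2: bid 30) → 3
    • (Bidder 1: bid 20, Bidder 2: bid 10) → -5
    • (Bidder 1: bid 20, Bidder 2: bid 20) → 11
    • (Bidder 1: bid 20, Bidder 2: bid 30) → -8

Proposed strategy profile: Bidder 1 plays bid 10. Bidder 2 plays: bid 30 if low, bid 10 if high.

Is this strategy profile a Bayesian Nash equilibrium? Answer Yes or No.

No

Bidder 1 plays bid 10: E[bid 10] = 0.2·(7) + 0.8·(5) = 5.4; E[bid 20] = 2. Best-responding. ✓
Bidder 2 (valuation low), facing bid 10: bid 10 gives 4, bid 20 gives -6, bid 30 gives -2. Proposed bid 30 is not best — profitable deviation exists. ✗
Bidder 2 (valuation high), facing bid 10: bid 10 gives 14, bid 20 gives 7, bid 30 gives 3. Proposed bid 10 is best. ✓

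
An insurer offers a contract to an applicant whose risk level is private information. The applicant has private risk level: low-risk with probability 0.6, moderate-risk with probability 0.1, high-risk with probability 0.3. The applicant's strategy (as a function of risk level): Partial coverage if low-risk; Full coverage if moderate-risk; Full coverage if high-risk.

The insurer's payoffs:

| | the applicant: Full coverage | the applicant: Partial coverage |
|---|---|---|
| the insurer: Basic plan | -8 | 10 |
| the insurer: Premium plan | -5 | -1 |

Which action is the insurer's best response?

E[Basic plan] = 0.6·(10) + 0.1·(-8) + 0.3·(-8) = 2.8
E[Premium plan] = 0.6·(-1) + 0.1·(-5) + 0.3·(-5) = -2.6
Best response: Basic plan (2.8 is the largest).

Basic plan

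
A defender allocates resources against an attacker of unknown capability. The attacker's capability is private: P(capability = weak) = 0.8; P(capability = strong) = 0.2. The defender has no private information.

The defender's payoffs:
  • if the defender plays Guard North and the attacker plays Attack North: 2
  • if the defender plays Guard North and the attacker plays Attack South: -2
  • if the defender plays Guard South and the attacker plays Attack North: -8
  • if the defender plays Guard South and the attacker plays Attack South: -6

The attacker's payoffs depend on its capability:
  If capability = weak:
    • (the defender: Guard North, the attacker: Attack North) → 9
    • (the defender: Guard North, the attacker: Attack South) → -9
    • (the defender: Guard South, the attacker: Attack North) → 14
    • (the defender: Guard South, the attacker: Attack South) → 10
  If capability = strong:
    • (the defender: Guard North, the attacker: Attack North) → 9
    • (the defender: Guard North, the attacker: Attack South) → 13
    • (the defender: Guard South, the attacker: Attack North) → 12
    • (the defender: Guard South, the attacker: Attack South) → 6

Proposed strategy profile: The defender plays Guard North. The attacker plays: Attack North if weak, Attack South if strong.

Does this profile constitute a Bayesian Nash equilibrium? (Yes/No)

The defender plays Guard North: E[Guard North] = 0.8·(2) + 0.2·(-2) = 1.2; E[Guard South] = -7.6. Best-responding. ✓
The attacker (capability weak), facing Guard North: Attack North gives 9, Attack South gives -9. Proposed Attack North is best. ✓
The attacker (capability strong), facing Guard North: Attack North gives 9, Attack South gives 13. Proposed Attack South is best. ✓

Yes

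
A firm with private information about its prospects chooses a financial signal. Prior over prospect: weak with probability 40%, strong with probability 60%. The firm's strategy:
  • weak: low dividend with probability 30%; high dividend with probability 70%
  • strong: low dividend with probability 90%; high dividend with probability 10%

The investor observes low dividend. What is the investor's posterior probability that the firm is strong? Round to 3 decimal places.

Apply Bayes' rule using the sender's strategy as the likelihood.
P(low dividend) = 0.4·0.3 + 0.6·0.9 = 0.66
P(strong | low dividend) = (0.6·0.9) / 0.66 = 0.54 / 0.66 = 0.818182

0.818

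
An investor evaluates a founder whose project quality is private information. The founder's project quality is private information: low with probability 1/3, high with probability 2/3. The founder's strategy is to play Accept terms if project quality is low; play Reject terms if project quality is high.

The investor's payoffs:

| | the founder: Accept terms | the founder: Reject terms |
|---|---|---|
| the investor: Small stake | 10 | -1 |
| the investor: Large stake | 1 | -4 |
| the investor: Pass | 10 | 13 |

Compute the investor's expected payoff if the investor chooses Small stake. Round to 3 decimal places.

2.667

E[Small stake] = 1/3·10 + 2/3·(-1) = 10/3 + (-2/3) = 8/3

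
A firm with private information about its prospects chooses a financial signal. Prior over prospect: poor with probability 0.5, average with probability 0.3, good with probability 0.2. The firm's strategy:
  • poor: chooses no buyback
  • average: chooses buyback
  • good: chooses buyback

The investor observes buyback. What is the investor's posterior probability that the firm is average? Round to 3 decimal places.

0.600

P(buyback) = 0.5·0 + 0.3·1 + 0.2·1 = 0.5
P(average | buyback) = (0.3·1) / 0.5 = 0.3 / 0.5 = 0.6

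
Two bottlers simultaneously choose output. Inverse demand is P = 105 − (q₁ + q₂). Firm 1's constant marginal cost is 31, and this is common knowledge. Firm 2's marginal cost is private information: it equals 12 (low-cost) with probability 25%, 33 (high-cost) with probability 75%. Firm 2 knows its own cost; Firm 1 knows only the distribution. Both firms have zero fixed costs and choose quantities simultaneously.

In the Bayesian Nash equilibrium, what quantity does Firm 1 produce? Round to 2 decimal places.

23.58

Firm 2 with cost c maximizes (105 − (q₁+q₂) − c)·q₂, giving q₂(c) = (105 − c − q₁)/2.
E[c₂] = 0.25·12 + 0.75·33 = 27.75
Firm 1's FOC against E[q₂] yields q₁ = (105 − 2·31 + E[c₂])/3 = (105 − 62 + 27.75)/3 = 23.5833.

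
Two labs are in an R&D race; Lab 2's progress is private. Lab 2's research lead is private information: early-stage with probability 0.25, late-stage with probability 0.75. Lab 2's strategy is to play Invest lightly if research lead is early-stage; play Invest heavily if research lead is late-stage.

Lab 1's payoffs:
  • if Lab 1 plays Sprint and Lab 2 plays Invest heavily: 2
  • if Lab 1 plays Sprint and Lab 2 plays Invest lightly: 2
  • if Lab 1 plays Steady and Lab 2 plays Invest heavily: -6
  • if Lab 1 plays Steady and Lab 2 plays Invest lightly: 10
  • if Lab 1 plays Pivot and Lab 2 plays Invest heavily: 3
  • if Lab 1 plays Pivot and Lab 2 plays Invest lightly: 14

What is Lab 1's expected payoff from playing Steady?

Take the expectation over Lab 2's research lead, weighting each type's action by its prior probability.
E[Steady] = 0.25·10 + 0.75·(-6) = 2.5 + (-4.5) = -2

-2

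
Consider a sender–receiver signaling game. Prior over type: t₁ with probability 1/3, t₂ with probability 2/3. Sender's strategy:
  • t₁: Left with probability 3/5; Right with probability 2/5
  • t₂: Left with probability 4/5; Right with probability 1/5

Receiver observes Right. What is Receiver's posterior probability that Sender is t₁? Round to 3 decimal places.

0.500

P(Right) = (1/3)·(2/5) + (2/3)·(1/5) = 4/15
P(t₁ | Right) = ((1/3)·(2/5)) / (4/15) = (2/15) / (4/15) = 1/2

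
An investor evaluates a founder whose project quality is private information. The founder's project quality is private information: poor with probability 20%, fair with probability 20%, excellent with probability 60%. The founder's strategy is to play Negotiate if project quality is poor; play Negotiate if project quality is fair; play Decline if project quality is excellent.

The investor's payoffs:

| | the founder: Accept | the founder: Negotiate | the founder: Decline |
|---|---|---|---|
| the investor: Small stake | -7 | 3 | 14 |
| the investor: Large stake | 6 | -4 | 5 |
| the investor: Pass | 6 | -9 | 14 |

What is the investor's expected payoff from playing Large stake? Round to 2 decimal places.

E[Large stake] = 0.2·(-4) + 0.2·(-4) + 0.6·5 = (-0.8) + (-0.8) + 3 = 1.4

1.40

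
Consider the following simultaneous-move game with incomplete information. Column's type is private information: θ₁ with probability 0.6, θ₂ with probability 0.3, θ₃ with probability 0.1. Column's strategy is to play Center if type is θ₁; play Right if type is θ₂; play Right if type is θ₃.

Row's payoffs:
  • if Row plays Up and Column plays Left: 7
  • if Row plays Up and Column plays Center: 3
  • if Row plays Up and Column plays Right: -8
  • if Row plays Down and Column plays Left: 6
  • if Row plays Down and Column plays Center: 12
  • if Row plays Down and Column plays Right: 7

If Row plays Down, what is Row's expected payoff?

10

E[Down] = 0.6·12 + 0.3·7 + 0.1·7 = 7.2 + 2.1 + 0.7 = 10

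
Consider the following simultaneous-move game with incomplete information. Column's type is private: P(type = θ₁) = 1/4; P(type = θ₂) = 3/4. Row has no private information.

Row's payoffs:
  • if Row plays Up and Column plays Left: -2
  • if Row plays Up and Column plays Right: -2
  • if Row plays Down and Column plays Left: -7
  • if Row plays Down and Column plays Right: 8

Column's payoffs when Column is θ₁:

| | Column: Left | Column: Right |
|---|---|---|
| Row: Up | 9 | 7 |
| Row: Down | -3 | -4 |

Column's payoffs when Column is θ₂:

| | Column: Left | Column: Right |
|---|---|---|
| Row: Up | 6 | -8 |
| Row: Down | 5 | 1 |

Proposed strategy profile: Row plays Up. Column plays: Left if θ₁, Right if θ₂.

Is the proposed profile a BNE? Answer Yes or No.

A profile is a BNE iff every type of every player is best-responding given beliefs about the other side.
Row plays Up: E[Up] = 1/4·(-2) + 3/4·(-2) = -2; E[Down] = 17/4. Not best-responding. ✗
Column (type θ₁), facing Up: Left gives 9, Right gives 7. Proposed Left is best. ✓
Column (type θ₂), facing Up: Left gives 6, Right gives -8. Proposed Right is not best — profitable deviation exists. ✗

No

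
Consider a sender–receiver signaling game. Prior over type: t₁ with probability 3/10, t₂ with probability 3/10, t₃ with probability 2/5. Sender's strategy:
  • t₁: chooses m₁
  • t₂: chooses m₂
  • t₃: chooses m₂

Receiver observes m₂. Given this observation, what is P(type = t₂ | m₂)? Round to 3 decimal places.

0.429

Apply Bayes' rule using the sender's strategy as the likelihood.
P(m₂) = (3/10)·0 + (3/10)·1 + (2/5)·1 = 7/10
P(t₂ | m₂) = ((3/10)·1) / (7/10) = (3/10) / (7/10) = 3/7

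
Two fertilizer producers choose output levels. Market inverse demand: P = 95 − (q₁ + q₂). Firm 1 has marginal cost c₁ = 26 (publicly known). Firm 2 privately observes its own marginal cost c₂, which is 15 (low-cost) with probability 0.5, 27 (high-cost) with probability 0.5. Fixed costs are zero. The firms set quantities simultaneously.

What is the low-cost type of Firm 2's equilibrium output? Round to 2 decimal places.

29.33

Type-c best response for Firm 2: q₂(c) = (95 − c)/2 − q₁/2.
Firm 1 maximizes expected profit; its first-order condition is 95 − 2q₁ − E[q₂] − 26 = 0.
Substituting E[q₂] and solving: E[c₂] = 21, so q₁ = (95 − 2·26 + 21)/3 = 21.3333.
q₂(low-cost) = (95 − 15 − 21.3333)/2 = 29.3333.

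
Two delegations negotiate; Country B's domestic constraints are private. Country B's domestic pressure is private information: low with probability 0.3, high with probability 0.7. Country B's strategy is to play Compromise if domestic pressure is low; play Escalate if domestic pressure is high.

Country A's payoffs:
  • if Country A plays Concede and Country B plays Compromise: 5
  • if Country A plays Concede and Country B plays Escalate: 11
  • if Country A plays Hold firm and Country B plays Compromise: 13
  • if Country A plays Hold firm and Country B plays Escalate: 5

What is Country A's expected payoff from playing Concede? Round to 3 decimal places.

Take the expectation over Country B's domestic pressure, weighting each type's action by its prior probability.
E[Concede] = 0.3·5 + 0.7·11 = 1.5 + 7.7 = 9.2

9.200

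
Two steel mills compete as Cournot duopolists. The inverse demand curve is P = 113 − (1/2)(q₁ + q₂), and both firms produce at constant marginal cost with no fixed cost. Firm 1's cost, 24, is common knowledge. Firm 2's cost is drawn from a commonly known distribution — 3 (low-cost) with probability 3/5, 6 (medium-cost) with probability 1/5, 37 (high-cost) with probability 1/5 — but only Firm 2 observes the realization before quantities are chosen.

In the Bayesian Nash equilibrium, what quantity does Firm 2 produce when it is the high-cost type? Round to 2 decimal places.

50.87

Type-c best response for Firm 2: q₂(c) = (113 − c) − q₁/2.
Firm 1 maximizes expected profit; its first-order condition is 113 − q₁ − (1/2)E[q₂] − 24 = 0.
Substituting E[q₂] and solving: E[c₂] = 10.4, so q₁ = (113 − 2·24 + 10.4)/(3/2) = 50.2667.
q₂(high-cost) = (113 − 37 − (1/2)·50.2667) = 50.8667.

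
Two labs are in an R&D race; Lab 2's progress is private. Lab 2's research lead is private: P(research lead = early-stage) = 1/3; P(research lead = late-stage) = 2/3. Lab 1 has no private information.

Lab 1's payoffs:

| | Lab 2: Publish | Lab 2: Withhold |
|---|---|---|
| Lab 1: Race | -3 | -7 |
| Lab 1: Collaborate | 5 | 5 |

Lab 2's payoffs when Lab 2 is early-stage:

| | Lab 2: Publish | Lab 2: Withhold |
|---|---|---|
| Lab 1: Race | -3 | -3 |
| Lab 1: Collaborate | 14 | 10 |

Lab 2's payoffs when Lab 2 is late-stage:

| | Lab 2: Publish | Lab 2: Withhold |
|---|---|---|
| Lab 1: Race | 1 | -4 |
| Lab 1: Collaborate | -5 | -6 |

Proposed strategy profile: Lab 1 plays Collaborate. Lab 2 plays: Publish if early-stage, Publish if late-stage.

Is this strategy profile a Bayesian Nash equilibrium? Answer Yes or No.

Lab 1 plays Collaborate: E[Collaborate] = 1/3·(5) + 2/3·(5) = 5; E[Race] = -3. Best-responding. ✓
Lab 2 (research lead early-stage), facing Collaborate: Publish gives 14, Withhold gives 10. Proposed Publish is best. ✓
Lab 2 (research lead late-stage), facing Collaborate: Publish gives -5, Withhold gives -6. Proposed Publish is best. ✓

Yes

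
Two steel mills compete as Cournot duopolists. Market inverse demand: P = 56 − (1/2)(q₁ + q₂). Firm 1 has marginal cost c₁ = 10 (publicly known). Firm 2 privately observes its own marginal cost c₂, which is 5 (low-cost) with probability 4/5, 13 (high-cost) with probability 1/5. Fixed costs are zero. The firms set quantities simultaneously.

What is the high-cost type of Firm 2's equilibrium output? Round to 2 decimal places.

28.80

Firm 2 with cost c maximizes (56 − (1/2)(q₁+q₂) − c)·q₂, giving q₂(c) = (56 − c − (1/2)q₁).
E[c₂] = 4/5·5 + 1/5·13 = 6.6
Firm 1's FOC against E[q₂] yields q₁ = (56 − 2·10 + E[c₂])/(3/2) = (56 − 20 + 6.6)/(3/2) = 28.4.
q₂(high-cost) = (56 − 13 − (1/2)·28.4) = 28.8.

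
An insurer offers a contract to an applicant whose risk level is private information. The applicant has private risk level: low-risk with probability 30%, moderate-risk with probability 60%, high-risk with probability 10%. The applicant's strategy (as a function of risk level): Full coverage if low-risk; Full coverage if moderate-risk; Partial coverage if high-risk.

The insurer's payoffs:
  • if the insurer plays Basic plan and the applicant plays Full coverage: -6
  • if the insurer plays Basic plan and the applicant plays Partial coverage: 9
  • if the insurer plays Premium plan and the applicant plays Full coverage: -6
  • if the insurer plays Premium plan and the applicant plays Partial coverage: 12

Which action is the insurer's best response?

Premium plan

E[Basic plan] = 0.3·(-6) + 0.6·(-6) + 0.1·(9) = -4.5
E[Premium plan] = 0.3·(-6) + 0.6·(-6) + 0.1·(12) = -4.2
Best response: Premium plan (-4.2 is the largest).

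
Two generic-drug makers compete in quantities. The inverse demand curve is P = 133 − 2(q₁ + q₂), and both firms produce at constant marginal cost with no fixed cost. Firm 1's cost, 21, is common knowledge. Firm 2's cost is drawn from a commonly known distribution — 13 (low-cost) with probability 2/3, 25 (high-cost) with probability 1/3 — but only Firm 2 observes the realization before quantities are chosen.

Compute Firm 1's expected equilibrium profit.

Type-c best response for Firm 2: q₂(c) = (133 − c)/4 − q₁/2.
Firm 1 maximizes expected profit; its first-order condition is 133 − 4q₁ − 2E[q₂] − 21 = 0.
Substituting E[q₂] and solving: E[c₂] = 17, so q₁ = (133 − 2·21 + 17)/6 = 18.
E[P] = 133 − 2·(q₁ + E[q₂]) = 57; Firm 1's expected profit = (E[P] − 21)·q₁ = (57 − 21)·18 = 648.

648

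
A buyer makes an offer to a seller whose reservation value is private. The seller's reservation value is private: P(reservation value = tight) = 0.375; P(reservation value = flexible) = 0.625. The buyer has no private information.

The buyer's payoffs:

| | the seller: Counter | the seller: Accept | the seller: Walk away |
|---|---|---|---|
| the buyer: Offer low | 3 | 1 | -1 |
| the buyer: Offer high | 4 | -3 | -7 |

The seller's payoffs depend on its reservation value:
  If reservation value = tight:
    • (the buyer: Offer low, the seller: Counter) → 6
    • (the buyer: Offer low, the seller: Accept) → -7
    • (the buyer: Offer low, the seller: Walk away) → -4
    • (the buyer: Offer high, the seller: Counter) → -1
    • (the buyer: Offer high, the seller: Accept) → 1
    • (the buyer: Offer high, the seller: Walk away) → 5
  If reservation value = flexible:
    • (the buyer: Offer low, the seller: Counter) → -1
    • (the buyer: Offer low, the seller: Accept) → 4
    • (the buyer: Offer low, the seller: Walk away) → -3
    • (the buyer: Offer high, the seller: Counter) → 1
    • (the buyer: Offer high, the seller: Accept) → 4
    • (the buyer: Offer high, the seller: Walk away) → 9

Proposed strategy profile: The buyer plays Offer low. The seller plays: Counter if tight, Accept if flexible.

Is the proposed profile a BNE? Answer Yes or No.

The buyer plays Offer low: E[Offer low] = 0.375·(3) + 0.625·(1) = 1.75; E[Offer high] = -0.375. Best-responding. ✓
The seller (reservation value tight), facing Offer low: Counter gives 6, Accept gives -7, Walk away gives -4. Proposed Counter is best. ✓
The seller (reservation value flexible), facing Offer low: Counter gives -1, Accept gives 4, Walk away gives -3. Proposed Accept is best. ✓

Yes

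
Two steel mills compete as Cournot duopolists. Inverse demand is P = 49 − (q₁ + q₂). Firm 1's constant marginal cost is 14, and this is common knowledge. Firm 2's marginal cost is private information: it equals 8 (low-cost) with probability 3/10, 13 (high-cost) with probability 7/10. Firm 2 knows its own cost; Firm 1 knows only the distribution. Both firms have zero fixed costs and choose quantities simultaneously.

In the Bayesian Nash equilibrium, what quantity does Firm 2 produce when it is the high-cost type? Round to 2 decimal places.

Firm 2 with cost c maximizes (49 − (q₁+q₂) − c)·q₂, giving q₂(c) = (49 − c − q₁)/2.
E[c₂] = 3/10·8 + 7/10·13 = 11.5
Firm 1's FOC against E[q₂] yields q₁ = (49 − 2·14 + E[c₂])/3 = (49 − 28 + 11.5)/3 = 10.8333.
q₂(high-cost) = (49 − 13 − 10.8333)/2 = 12.5833.

12.58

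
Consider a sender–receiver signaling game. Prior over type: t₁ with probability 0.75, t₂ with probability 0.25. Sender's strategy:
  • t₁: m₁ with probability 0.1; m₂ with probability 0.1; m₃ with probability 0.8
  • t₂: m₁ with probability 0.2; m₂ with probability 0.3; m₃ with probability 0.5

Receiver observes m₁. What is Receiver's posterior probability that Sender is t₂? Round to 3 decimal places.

0.400

Apply Bayes' rule using the sender's strategy as the likelihood.
P(m₁) = 0.75·0.1 + 0.25·0.2 = 0.125
P(t₂ | m₁) = (0.25·0.2) / 0.125 = 0.05 / 0.125 = 0.4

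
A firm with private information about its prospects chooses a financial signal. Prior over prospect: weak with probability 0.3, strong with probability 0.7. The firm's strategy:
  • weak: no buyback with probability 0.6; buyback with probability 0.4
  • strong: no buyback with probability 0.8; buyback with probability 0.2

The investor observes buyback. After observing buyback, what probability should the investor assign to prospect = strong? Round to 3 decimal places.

0.538

Apply Bayes' rule using the sender's strategy as the likelihood.
P(buyback) = 0.3·0.4 + 0.7·0.2 = 0.26
P(strong | buyback) = (0.7·0.2) / 0.26 = 0.14 / 0.26 = 0.538462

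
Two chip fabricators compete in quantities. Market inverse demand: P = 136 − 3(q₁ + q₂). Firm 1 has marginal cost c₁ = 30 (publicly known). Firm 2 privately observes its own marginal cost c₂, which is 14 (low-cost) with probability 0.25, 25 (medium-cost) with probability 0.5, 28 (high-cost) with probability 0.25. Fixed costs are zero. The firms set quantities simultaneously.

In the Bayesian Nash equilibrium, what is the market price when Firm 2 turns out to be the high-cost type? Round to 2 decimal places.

Each type of Firm 2 best-responds to q₁; Firm 1 best-responds to the expected q₂ over Firm 2's types.
Firm 2 with cost c maximizes (136 − 3(q₁+q₂) − c)·q₂, giving q₂(c) = (136 − c − 3q₁)/6.
E[c₂] = 0.25·14 + 0.5·25 + 0.25·28 = 23
Firm 1's FOC against E[q₂] yields q₁ = (136 − 2·30 + E[c₂])/9 = (136 − 60 + 23)/9 = 11.
q₂(high-cost) = 12.5, so P = 136 − 3·(11 + 12.5) = 65.5.

65.50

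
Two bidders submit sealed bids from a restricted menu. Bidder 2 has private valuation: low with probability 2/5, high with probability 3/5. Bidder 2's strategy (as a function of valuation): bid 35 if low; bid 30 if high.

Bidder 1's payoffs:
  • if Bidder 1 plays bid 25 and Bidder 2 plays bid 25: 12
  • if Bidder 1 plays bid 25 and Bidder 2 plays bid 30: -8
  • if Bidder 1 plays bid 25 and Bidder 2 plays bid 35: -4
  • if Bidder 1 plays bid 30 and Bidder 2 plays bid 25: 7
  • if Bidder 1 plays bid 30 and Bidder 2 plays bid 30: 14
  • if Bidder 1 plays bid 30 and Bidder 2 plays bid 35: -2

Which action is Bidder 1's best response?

bid 30

E[bid 25] = 2/5·(-4) + 3/5·(-8) = -32/5
E[bid 30] = 2/5·(-2) + 3/5·(14) = 38/5
Best response: bid 30 (38/5 is the largest).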